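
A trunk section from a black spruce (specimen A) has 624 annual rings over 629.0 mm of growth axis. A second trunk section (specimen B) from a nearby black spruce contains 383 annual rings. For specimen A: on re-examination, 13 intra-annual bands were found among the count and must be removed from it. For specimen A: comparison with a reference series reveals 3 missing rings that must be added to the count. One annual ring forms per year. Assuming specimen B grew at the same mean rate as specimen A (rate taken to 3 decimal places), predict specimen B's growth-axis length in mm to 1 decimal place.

Specimen A: adjusted count: 624 − 13 + 3 = 614 annual rings.
A: 629.0 mm over 614 years gives 629.0 / 614 ≈ 1.024 mm/year.
B's length ≈ 1.024 × 383 = 392.2 mm.

392.2 mm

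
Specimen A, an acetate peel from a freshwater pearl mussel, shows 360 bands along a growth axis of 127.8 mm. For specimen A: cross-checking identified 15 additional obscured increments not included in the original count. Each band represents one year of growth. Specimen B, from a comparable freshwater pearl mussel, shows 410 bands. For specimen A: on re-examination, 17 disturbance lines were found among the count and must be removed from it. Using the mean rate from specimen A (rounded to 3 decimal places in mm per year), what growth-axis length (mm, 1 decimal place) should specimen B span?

146.4 mm

Specimen A: true band count = 360 − 17 + 15 = 358.
A: 127.8 mm over 358 years gives 127.8 / 358 ≈ 0.357 mm/yr.
B's length ≈ 0.357 × 410 = 146.4 mm.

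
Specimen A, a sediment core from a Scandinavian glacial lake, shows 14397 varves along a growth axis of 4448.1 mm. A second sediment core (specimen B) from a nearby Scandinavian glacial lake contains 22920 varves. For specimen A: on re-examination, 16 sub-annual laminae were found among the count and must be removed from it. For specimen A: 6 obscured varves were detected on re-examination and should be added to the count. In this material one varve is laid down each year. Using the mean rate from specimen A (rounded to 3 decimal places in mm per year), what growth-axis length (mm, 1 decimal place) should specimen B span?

Specimen A: true varve count = 14397 − 16 + 6 = 14387.
A: Mean rate = 4448.1 mm / 14387 years ≈ 0.309 mm/year.
B's length ≈ 0.309 × 22920 = 7082.3 mm.

7082.3 mm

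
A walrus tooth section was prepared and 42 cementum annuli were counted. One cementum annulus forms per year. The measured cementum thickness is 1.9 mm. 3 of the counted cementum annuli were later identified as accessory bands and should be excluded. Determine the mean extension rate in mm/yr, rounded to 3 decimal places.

0.049 mm/yr

Adjusted count: 42 − 3 = 39 cementum annuli.
Extension rate ≈ 1.9 / 39 = 0.049 mm/yr.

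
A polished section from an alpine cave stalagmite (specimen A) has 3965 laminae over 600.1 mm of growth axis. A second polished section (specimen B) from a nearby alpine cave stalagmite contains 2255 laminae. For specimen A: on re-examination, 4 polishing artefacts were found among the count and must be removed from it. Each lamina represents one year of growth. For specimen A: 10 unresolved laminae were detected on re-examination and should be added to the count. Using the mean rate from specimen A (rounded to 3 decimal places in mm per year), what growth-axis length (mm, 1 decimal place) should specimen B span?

Specimen A: adjusted count: 3965 − 4 + 10 = 3971 laminae.
A: Mean rate = 600.1 mm / 3971 years ≈ 0.151 mm per year.
For B, 0.151 mm/year × 2255 years = 340.5 mm.

340.5 mm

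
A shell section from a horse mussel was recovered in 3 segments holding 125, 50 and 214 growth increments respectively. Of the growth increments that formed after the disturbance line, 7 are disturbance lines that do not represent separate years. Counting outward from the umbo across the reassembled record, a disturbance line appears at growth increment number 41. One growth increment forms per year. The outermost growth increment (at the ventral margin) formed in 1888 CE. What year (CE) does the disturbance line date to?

1547 CE

Total growth increments = 125 + 50 + 214 = 389.
389 − 41 = 348 growth increments lie beyond the disturbance line toward the ventral margin.
348 − 7 false = 341 true growth increments after the disturbance line.
1888 − 341 = 1547 CE.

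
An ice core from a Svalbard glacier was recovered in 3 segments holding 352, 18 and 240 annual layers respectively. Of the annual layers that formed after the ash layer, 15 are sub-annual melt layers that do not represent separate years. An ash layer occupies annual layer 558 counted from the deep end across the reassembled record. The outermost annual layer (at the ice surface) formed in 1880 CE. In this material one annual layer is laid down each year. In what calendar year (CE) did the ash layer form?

Total annual layers = 352 + 18 + 240 = 610.
610 − 558 = 52 annual layers lie beyond the ash layer toward the ice surface.
Removing the 15 false annual layers leaves 52 − 15 = 37 true annual layers beyond the ash layer.
Counting back 37 years from 1880 CE places the ash layer in 1880 − 37 = 1843 CE.

1843 CE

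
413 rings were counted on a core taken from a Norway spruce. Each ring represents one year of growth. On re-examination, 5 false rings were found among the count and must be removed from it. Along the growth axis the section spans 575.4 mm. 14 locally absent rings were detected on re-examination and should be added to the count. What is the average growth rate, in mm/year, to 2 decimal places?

Adjusted count: 413 − 5 + 14 = 422 rings.
Extension rate ≈ 575.4 / 422 = 1.36 mm/year.

1.36 mm/year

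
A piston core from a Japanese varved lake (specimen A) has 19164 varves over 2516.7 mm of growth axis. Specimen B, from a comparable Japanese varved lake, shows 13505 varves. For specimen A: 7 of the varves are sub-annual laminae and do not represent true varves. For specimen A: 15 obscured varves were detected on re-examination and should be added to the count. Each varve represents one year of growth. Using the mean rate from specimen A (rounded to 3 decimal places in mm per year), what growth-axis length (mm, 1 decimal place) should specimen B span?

1769.2 mm

Specimen A: true varve count = 19164 − 7 + 15 = 19172.
A: Extension rate ≈ 2516.7 / 19172 = 0.131 mm/yr.
Length of B = 0.131 × 13505 = 1769.2 mm.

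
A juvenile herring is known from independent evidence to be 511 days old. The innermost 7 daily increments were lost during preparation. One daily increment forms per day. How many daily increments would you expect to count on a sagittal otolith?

One daily increment per day gives 511 daily increments over 511 days.
511 − 7 missed = 504 daily increments expected in the prepared section.

504 daily increments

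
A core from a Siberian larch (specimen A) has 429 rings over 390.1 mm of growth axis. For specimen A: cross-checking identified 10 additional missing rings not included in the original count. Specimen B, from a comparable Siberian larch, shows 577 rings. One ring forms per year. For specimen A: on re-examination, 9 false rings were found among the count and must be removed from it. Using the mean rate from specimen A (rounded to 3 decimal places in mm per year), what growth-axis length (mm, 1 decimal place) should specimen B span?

523.3 mm

Specimen A: adjusted count: 429 − 9 + 10 = 430 rings.
A: Extension rate ≈ 390.1 / 430 = 0.907 mm/yr.
B's length ≈ 0.907 × 577 = 523.3 mm.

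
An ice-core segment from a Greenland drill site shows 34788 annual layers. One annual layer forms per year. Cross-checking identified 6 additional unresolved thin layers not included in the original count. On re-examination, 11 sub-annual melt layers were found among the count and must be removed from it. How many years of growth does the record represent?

34783 years

Adjusted count: 34788 − 11 + 6 = 34783 annual layers.
At one annual layer per year, that is 34783 years.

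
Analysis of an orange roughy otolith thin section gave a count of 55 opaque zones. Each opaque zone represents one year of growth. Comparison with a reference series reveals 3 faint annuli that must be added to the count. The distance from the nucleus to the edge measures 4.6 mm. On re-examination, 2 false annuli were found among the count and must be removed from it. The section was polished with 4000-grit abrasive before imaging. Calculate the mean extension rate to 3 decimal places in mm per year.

Adjusted count: 55 − 2 + 3 = 56 opaque zones.
Mean rate = 4.6 mm / 56 years ≈ 0.082 mm per year.

0.082 mm per year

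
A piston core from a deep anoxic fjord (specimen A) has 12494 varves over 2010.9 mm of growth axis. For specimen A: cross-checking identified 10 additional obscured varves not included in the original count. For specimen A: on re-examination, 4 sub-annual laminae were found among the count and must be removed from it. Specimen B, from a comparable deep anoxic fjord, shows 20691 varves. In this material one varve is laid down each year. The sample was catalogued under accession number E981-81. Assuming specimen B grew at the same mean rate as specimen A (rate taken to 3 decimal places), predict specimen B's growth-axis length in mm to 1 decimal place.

Specimen A: correcting the raw count gives 12494 − 4 + 10 = 12500 true varves.
A: Mean rate = 2010.9 mm / 12500 years ≈ 0.161 mm/yr.
Length of B = 0.161 × 20691 = 3331.3 mm.

3331.3 mm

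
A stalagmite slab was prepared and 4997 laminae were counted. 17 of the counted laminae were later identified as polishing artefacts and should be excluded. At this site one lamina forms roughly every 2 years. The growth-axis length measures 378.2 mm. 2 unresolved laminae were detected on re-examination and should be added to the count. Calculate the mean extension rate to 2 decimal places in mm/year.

After corrections the count is 4997 − 17 + 2 = 4982 laminae.
At 2 years per lamina, 4982 × 2 = 9964 years.
378.2 mm over 9964 years gives 378.2 / 9964 ≈ 0.04 mm/year.

0.04 mm/year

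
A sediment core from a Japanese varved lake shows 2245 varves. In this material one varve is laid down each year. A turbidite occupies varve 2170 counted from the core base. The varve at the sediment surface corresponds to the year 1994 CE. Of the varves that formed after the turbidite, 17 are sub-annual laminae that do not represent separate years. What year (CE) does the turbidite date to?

1936 CE

2245 − 2170 = 75 varves lie beyond the turbidite toward the sediment surface.
Excluding 17 false varves: 75 − 17 = 58.
Counting back 58 years from 1994 CE places the turbidite in 1994 − 58 = 1936 CE.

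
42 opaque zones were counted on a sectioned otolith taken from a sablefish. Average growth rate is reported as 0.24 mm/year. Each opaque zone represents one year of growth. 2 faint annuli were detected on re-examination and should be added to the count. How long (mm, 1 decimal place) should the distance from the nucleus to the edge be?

True opaque zone count = 42 + 2 = 44.
Length ≈ 0.24 × 44 = 10.6 mm.

10.6 mm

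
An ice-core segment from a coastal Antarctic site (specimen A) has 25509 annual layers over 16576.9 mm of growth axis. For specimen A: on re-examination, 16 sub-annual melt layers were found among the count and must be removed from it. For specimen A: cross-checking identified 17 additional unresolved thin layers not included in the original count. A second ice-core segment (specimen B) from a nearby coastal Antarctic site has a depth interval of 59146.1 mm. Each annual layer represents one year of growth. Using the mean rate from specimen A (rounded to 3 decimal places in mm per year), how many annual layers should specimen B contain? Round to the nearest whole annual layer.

Specimen A: true annual layer count = 25509 − 16 + 17 = 25510.
A: 16576.9 mm over 25510 years gives 16576.9 / 25510 ≈ 0.650 mm/year.
B spans 59146.1 / 0.650 = 90994.00 years ≈ 90994 annual layers.

90994 annual layers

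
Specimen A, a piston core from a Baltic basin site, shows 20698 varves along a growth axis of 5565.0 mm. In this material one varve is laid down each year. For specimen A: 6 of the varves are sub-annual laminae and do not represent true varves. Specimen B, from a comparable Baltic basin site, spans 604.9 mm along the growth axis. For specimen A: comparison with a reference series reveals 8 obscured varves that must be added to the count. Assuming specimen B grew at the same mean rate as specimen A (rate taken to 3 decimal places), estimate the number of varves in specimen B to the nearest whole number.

Specimen A: correcting the raw count gives 20698 − 6 + 8 = 20700 true varves.
A: Extension rate ≈ 5565.0 / 20700 = 0.269 mm/year.
B spans 604.9 / 0.269 = 2248.70 years ≈ 2249 varves.

2249 varves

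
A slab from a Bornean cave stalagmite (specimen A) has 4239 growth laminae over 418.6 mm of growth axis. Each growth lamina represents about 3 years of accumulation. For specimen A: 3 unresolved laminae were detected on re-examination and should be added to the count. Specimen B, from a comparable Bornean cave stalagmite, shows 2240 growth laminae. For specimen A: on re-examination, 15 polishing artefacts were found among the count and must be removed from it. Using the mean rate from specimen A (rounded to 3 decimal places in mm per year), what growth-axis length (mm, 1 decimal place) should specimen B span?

221.8 mm

Specimen A: adjusted count: 4239 − 15 + 3 = 4227 growth laminae.
Specimen A: multiplying by 3 years per growth lamina: 4227 × 3 = 12681 years.
A: Extension rate ≈ 418.6 / 12681 = 0.033 mm/year.
Specimen B: at 3 years per growth lamina, 2240 × 3 = 6720 years. B's length ≈ 0.033 × 6720 = 221.8 mm.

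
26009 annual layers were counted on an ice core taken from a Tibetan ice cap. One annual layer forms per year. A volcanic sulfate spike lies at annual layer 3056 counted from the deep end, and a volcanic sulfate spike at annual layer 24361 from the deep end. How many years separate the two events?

Separation: 24361 − 3056 = 21305 annual layers.
One annual layer per year makes the interval 21305 years.

21305 yr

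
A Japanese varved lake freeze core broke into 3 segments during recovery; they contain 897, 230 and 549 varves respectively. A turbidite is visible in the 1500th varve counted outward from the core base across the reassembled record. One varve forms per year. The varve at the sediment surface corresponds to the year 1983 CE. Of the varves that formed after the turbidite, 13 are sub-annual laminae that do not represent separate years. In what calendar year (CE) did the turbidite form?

Total varves = 897 + 230 + 549 = 1676.
1676 − 1500 = 176 varves lie beyond the turbidite toward the sediment surface.
176 − 13 false = 163 true varves after the turbidite.
The varve at the sediment surface is 1983 CE, so the turbidite dates to 1983 − 163 = 1820 CE.

1820 CE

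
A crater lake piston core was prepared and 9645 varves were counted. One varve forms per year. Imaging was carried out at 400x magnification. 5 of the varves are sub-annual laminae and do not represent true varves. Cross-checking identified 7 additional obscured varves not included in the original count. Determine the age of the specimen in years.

9647 years

After corrections the count is 9645 − 5 + 7 = 9647 varves.
With a one-to-one varve periodicity this is 9647 years.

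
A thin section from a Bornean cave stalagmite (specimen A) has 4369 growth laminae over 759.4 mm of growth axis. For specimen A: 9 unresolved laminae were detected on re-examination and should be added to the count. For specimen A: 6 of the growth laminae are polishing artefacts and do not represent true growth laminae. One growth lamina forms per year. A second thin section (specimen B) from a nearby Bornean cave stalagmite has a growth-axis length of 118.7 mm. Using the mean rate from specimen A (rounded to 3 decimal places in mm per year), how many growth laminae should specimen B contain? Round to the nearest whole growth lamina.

Specimen A: correcting the raw count gives 4369 − 6 + 9 = 4372 true growth laminae.
A: Extension rate ≈ 759.4 / 4372 = 0.174 mm per year.
For B, 118.7 / 0.174 = 682.18 years ≈ 682 growth laminae.

682 growth laminae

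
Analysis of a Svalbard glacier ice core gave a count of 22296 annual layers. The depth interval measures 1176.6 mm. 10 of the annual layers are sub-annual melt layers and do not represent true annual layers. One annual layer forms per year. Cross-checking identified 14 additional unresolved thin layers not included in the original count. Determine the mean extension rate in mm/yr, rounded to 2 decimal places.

Adjusted count: 22296 − 10 + 14 = 22300 annual layers.
1176.6 mm over 22300 years gives 1176.6 / 22300 ≈ 0.05 mm/yr.

0.05 mm/yr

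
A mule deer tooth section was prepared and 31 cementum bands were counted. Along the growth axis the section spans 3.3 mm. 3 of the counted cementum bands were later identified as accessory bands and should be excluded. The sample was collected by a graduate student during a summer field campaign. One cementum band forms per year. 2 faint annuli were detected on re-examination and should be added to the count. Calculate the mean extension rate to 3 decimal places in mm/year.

Correcting the raw count gives 31 − 3 + 2 = 30 true cementum bands.
3.3 mm over 30 years gives 3.3 / 30 ≈ 0.110 mm/year.

0.110 mm/year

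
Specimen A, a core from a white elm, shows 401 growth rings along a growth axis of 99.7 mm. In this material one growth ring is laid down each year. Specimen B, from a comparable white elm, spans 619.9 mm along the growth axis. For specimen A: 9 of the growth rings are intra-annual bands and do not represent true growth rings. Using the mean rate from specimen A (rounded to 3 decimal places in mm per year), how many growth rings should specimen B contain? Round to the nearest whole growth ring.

2441 growth rings

Specimen A: true growth ring count = 401 − 9 = 392.
A: Mean rate = 99.7 mm / 392 years ≈ 0.254 mm/year.
B spans 619.9 / 0.254 = 2440.55 years ≈ 2441 growth rings.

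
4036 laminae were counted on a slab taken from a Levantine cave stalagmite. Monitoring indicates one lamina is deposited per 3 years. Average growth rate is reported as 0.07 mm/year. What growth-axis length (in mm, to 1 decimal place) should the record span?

847.6 mm

At 3 years per lamina, 4036 × 3 = 12108 years.
12108 years at 0.07 mm/year gives 0.07 × 12108 = 847.6 mm.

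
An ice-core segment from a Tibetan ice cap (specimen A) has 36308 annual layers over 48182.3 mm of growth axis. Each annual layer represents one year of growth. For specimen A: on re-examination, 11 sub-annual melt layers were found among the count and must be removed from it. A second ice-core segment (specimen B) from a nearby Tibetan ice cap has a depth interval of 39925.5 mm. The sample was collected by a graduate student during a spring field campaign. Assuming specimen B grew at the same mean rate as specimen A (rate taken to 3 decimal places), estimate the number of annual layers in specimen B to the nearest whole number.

30087 annual layers

Specimen A: adjusted count: 36308 − 11 = 36297 annual layers.
A: 48182.3 mm over 36297 years gives 48182.3 / 36297 ≈ 1.327 mm/year.
For B, 39925.5 / 1.327 = 30087.04 years ≈ 30087 annual layers.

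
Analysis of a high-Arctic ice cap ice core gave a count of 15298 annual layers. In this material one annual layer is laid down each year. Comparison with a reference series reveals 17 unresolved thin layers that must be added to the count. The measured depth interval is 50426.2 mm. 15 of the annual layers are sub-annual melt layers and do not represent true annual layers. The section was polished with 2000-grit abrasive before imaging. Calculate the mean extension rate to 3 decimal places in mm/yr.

3.296 mm/yr

Correcting the raw count gives 15298 − 15 + 17 = 15300 true annual layers.
50426.2 mm over 15300 years gives 50426.2 / 15300 ≈ 3.296 mm/yr.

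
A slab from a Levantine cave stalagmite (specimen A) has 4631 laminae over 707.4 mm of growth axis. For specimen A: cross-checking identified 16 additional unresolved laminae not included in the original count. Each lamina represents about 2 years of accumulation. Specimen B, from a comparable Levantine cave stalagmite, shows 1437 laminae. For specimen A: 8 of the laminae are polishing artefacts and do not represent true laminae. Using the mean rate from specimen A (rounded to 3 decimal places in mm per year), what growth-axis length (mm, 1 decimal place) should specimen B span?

Specimen A: adjusted count: 4631 − 8 + 16 = 4639 laminae.
Specimen A: 4639 laminae at 2 years each span 4639 × 2 = 9278 years.
A: Mean rate = 707.4 mm / 9278 years ≈ 0.076 mm per year.
Specimen B: at 2 years per lamina, 1437 × 2 = 2874 years. Length of B = 0.076 × 2874 = 218.4 mm.

218.4 mm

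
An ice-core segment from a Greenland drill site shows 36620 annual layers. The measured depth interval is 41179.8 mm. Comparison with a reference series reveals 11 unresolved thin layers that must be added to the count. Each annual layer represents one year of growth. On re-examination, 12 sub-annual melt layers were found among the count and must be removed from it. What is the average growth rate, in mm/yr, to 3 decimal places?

Adjusted count: 36620 − 12 + 11 = 36619 annual layers.
Mean rate = 41179.8 mm / 36619 years ≈ 1.125 mm/yr.

1.125 mm/yr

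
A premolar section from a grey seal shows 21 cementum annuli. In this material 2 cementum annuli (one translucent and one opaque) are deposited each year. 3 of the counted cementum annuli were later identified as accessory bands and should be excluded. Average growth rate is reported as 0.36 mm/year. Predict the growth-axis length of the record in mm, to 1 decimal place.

3.2 mm

Correcting the raw count gives 21 − 3 = 18 true cementum annuli.
18 cementum annuli at 2 per year is 18 / 2 = 9 years.
Length ≈ 0.36 × 9 = 3.2 mm.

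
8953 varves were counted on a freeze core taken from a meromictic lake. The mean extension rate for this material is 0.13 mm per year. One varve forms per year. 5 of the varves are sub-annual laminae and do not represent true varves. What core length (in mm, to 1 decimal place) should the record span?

After corrections the count is 8953 − 5 = 8948 varves.
Predicted length = 0.13 mm/year × 8948 years = 1163.2 mm.

1163.2 mm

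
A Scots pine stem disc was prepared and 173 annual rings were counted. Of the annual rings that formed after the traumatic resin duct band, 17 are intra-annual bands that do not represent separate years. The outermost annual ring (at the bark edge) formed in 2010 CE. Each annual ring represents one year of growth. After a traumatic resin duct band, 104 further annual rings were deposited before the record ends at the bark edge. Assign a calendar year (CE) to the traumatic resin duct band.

There are 104 annual rings younger than the traumatic resin duct band.
Removing the 17 false annual rings leaves 104 − 17 = 87 true annual rings beyond the traumatic resin duct band.
Counting back 87 years from 2010 CE places the traumatic resin duct band in 2010 − 87 = 1923 CE.

1923 CE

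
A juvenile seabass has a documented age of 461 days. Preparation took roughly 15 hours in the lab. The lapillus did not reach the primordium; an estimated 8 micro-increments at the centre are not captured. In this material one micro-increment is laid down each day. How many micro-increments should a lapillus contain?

At one micro-increment per day, 461 days correspond to 461 micro-increments.
Less the 8 uncaptured micro-increments: 461 − 8 = 453.

453 micro-increments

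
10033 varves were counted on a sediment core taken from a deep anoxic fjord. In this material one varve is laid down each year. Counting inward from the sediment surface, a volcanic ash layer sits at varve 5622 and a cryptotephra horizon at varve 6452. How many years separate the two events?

830 years

6452 − 5622 = 830 varves lie between the two events.
At one varve per year, 830 years elapsed between them.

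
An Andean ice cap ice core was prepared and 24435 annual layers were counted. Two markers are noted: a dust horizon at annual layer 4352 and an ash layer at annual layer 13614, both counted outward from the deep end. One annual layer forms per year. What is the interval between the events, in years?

9262 years

Separation: 13614 − 4352 = 9262 annual layers.
One annual layer per year makes the interval 9262 years.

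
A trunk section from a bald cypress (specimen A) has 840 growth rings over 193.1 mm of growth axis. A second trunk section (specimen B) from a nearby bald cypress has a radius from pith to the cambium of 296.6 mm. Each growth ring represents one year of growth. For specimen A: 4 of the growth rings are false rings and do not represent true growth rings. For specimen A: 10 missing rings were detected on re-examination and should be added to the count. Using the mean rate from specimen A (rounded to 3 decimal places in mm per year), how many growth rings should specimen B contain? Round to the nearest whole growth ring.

Specimen A: true growth ring count = 840 − 4 + 10 = 846.
A: Mean rate = 193.1 mm / 846 years ≈ 0.228 mm per year.
B spans 296.6 / 0.228 = 1300.88 years ≈ 1301 growth rings.

1301 growth rings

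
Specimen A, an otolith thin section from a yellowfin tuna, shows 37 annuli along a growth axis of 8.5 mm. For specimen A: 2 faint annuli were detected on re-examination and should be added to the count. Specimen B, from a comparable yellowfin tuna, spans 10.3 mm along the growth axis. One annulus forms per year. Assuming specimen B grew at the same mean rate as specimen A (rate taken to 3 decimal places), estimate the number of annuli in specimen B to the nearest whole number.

47 annuli

Specimen A: true annulus count = 37 + 2 = 39.
A: Extension rate ≈ 8.5 / 39 = 0.218 mm/year.
For B, 10.3 / 0.218 = 47.25 years ≈ 47 annuli.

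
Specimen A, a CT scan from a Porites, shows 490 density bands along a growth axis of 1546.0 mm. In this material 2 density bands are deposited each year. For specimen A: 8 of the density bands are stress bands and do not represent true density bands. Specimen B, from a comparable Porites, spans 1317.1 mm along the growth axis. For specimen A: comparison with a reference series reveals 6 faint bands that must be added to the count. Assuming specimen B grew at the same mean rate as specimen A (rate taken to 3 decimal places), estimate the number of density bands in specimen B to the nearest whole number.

416 density bands

Specimen A: adjusted count: 490 − 8 + 6 = 488 density bands.
Specimen A: 488 density bands at 2 per year is 488 / 2 = 244 years.
A: Extension rate ≈ 1546.0 / 244 = 6.336 mm/year.
For B, 1317.1 / 6.336 = 207.88 years; at 2 density bands per year that is 207.88 × 2 ≈ 416 density bands.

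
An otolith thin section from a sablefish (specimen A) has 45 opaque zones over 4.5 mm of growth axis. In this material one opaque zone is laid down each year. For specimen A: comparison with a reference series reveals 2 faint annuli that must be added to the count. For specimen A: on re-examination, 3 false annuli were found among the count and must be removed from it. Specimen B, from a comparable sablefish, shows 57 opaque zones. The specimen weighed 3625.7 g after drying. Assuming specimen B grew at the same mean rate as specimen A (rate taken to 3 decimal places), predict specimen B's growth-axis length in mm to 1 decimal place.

Specimen A: adjusted count: 45 − 3 + 2 = 44 opaque zones.
A: Mean rate = 4.5 mm / 44 years ≈ 0.102 mm per year.
B's length ≈ 0.102 × 57 = 5.8 mm.

5.8 mm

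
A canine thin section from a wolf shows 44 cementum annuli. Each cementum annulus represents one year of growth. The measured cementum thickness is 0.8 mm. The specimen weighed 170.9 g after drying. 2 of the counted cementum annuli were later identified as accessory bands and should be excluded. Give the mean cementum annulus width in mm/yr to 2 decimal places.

0.02 mm/yr

Adjusted count: 44 − 2 = 42 cementum annuli.
Mean rate = 0.8 mm / 42 years ≈ 0.02 mm/yr.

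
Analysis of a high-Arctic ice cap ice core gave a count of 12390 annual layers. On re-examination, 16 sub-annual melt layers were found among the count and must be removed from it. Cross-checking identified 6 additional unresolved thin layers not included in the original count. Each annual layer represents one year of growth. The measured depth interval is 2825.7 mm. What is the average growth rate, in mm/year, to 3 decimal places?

True annual layer count = 12390 − 16 + 6 = 12380.
2825.7 mm over 12380 years gives 2825.7 / 12380 ≈ 0.228 mm/year.

0.228 mm/year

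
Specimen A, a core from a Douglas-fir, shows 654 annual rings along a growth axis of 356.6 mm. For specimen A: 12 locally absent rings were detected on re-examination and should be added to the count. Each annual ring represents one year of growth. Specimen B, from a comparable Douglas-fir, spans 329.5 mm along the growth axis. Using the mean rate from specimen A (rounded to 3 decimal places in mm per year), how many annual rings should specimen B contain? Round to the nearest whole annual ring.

Specimen A: after corrections the count is 654 + 12 = 666 annual rings.
A: Extension rate ≈ 356.6 / 666 = 0.535 mm per year.
For B, 329.5 / 0.535 = 615.89 years ≈ 616 annual rings.

616 annual rings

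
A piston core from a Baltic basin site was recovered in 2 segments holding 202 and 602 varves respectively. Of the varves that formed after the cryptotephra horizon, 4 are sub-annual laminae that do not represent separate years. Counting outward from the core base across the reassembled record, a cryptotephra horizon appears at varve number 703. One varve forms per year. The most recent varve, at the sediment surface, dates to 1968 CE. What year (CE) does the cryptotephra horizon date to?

1871 CE

Total varves = 202 + 602 = 804.
Between varve 703 and the sediment surface there are 804 − 703 = 101 varves.
101 − 4 false = 97 true varves after the cryptotephra horizon.
Counting back 97 years from 1968 CE places the cryptotephra horizon in 1968 − 97 = 1871 CE.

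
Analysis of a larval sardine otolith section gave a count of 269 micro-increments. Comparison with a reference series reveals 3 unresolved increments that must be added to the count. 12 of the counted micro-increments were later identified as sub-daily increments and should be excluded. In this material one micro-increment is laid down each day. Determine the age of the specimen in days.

True micro-increment count = 269 − 12 + 3 = 260.
One micro-increment per day makes the duration 260 days.

260 days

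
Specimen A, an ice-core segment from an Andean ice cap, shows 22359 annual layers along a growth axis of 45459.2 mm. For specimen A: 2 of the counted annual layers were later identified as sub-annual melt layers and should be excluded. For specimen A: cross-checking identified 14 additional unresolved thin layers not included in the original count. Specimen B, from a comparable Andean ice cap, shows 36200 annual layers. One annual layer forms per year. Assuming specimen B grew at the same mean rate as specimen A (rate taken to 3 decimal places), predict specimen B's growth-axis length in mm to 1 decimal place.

Specimen A: correcting the raw count gives 22359 − 2 + 14 = 22371 true annual layers.
A: Extension rate ≈ 45459.2 / 22371 = 2.032 mm/year.
Length of B = 2.032 × 36200 = 73558.4 mm.

73558.4 mm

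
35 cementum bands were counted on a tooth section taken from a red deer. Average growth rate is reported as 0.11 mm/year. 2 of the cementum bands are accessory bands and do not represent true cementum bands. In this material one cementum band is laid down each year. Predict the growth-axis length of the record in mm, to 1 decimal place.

3.6 mm

Correcting the raw count gives 35 − 2 = 33 true cementum bands.
Predicted length = 0.11 mm/year × 33 years = 3.6 mm.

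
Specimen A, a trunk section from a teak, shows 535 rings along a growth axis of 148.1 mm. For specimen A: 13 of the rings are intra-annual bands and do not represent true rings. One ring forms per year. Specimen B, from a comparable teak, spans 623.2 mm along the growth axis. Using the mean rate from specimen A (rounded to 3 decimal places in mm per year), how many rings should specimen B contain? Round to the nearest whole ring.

Specimen A: after corrections the count is 535 − 13 = 522 rings.
A: Mean rate = 148.1 mm / 522 years ≈ 0.284 mm/year.
B spans 623.2 / 0.284 = 2194.37 years ≈ 2194 rings.

2194 rings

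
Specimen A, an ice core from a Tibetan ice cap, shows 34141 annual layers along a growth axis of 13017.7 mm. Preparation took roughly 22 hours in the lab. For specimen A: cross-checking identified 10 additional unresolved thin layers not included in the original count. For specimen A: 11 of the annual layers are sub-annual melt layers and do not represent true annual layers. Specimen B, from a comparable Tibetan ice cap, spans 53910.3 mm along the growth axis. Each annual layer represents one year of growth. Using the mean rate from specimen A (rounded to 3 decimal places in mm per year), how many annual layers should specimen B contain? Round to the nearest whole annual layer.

141497 annual layers

Specimen A: true annual layer count = 34141 − 11 + 10 = 34140.
A: Mean rate = 13017.7 mm / 34140 years ≈ 0.381 mm per year.
Specimen B: 53910.3 mm / 0.381 mm per year = 141496.85 years ≈ 141497 annual layers.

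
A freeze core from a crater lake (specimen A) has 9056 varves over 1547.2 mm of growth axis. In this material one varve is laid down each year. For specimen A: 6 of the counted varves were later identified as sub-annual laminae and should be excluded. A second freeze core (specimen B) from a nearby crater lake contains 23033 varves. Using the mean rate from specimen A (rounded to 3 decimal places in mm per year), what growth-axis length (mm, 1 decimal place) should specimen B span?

Specimen A: adjusted count: 9056 − 6 = 9050 varves.
A: Mean rate = 1547.2 mm / 9050 years ≈ 0.171 mm per year.
Length of B = 0.171 × 23033 = 3938.6 mm.

3938.6 mm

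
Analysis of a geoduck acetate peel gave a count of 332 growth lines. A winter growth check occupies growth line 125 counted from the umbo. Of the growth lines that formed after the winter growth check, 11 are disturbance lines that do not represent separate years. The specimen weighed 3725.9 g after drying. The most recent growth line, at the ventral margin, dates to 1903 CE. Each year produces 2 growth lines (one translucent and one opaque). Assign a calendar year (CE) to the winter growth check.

The winter growth check sits at growth line 125 from the umbo, so 332 − 125 = 207 growth lines formed after it.
Excluding 11 false growth lines: 207 − 11 = 196.
Dividing by 2 growth lines per year: 196 / 2 = 98 years.
Counting back 98 years from 1903 CE places the winter growth check in 1903 − 98 = 1805 CE.

1805 CE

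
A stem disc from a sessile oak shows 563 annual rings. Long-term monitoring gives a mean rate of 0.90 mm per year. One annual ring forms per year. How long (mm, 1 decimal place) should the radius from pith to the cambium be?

506.7 mm

The record spans 563 years at 0.90 mm per year.
Length ≈ 0.90 × 563 = 506.7 mm.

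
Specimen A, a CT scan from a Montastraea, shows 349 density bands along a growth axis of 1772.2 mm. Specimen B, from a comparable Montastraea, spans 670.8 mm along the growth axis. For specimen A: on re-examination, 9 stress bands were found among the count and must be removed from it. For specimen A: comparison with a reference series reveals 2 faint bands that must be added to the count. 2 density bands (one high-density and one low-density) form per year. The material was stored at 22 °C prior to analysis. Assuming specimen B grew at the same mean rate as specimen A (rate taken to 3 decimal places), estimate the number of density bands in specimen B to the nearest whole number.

129 density bands

Specimen A: correcting the raw count gives 349 − 9 + 2 = 342 true density bands.
Specimen A: with 2 density bands per year, 342 / 2 = 171 years.
A: Mean rate = 1772.2 mm / 171 years ≈ 10.364 mm/year.
B spans 670.8 / 10.364 = 64.72 years; at 2 density bands per year that is 64.72 × 2 ≈ 129 density bands.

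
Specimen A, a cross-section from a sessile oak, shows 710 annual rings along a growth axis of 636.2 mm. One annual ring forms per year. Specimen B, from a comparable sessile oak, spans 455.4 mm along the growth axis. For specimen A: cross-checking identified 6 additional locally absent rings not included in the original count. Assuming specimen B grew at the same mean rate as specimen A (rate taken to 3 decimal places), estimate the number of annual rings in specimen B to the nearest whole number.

Specimen A: after corrections the count is 710 + 6 = 716 annual rings.
A: 636.2 mm over 716 years gives 636.2 / 716 ≈ 0.889 mm/yr.
Specimen B: 455.4 mm / 0.889 mm per year = 512.26 years ≈ 512 annual rings.

512 annual rings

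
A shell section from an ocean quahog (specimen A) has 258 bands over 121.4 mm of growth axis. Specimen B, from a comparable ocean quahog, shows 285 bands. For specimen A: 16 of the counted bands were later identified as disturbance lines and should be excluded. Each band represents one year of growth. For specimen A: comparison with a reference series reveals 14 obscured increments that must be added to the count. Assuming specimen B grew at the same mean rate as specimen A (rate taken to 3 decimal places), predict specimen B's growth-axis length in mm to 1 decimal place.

Specimen A: adjusted count: 258 − 16 + 14 = 256 bands.
A: Extension rate ≈ 121.4 / 256 = 0.474 mm/year.
For B, 0.474 mm/year × 285 years = 135.1 mm.

135.1 mm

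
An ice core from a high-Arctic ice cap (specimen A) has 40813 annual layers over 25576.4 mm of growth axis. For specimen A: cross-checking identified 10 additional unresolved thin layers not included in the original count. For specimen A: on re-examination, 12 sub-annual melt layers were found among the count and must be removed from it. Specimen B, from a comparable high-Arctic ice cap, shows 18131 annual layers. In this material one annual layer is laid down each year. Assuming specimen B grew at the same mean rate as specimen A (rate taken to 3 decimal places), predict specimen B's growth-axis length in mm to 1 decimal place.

Specimen A: adjusted count: 40813 − 12 + 10 = 40811 annual layers.
A: Extension rate ≈ 25576.4 / 40811 = 0.627 mm/year.
Length of B = 0.627 × 18131 = 11368.1 mm.

11368.1 mm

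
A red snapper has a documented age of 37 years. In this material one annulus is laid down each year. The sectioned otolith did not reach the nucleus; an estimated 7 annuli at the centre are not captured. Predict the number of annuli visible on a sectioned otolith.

30 annuli

Expected annuli over 37 years: 37.
Less the 7 uncaptured annuli: 37 − 7 = 30.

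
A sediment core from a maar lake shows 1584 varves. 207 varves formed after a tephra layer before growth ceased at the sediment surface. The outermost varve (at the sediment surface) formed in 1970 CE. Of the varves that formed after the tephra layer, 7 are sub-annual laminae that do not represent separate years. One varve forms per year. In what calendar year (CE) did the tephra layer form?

207 varves post-date the tephra layer.
207 − 7 false = 200 true varves after the tephra layer.
1970 − 200 = 1770 CE.

1770 CE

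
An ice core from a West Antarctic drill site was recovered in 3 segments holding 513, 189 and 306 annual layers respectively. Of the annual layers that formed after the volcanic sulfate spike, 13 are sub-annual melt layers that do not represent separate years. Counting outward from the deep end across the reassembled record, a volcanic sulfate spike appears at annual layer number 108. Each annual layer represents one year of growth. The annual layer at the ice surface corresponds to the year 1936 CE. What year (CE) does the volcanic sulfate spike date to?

Total annual layers = 513 + 189 + 306 = 1008.
The volcanic sulfate spike sits at annual layer 108 from the deep end, so 1008 − 108 = 900 annual layers formed after it.
Removing the 13 false annual layers leaves 900 − 13 = 887 true annual layers beyond the volcanic sulfate spike.
Counting back 887 years from 1936 CE places the volcanic sulfate spike in 1936 − 887 = 1049 CE.

1049 CE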